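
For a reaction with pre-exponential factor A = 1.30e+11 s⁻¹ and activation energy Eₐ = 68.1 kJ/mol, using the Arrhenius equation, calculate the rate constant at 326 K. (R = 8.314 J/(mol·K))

1.59e+00 s⁻¹

Step 1: Use the Arrhenius equation: k = A × exp(-Eₐ/RT)
Step 2: Convert Eₐ to J/mol: 68.1 kJ/mol = 68100 J/mol
Step 3: Calculate the exponent: -Eₐ/(RT) = -68100/(8.314 × 326) = -25.12578
Step 4: k = 1.30e+11 × exp(-25.12578)
Step 5: k = 1.30e+11 × 1.22465e-11 = 1.5920e+00 s⁻¹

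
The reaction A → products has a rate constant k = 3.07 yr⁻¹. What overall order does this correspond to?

first order (1)

Step 1: The units of k for an nth-order reaction are (concentration)^(1-n)·(time)⁻¹.
Step 2: Here k has units yr⁻¹, so the concentration exponent is 0.
Step 3: 1 - n = 0 ⇒ n = 1. The reaction is first order.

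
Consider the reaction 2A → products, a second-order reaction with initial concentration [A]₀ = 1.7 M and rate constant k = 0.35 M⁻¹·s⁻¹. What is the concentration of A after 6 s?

0.372 M

Step 1: For a second-order reaction: 1/[A] = 1/[A]₀ + kt
Step 2: 1/[A] = 1/1.7 + 0.35 × 6
Step 3: 1/[A] = 0.5882 + 2.1 = 2.688
Step 4: [A] = 1/2.688 = 0.372 M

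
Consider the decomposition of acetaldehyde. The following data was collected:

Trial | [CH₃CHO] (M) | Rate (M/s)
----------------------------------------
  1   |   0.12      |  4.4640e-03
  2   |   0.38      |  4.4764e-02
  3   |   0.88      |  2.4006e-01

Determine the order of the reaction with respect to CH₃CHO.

second order (2)

Step 1: Compare trials to find order n where rate₂/rate₁ = ([CH₃CHO]₂/[CH₃CHO]₁)^n
Step 2: rate₂/rate₁ = 4.4764e-02/4.4640e-03 = 10.03
Step 3: [CH₃CHO]₂/[CH₃CHO]₁ = 0.38/0.12 = 3.167
Step 4: n = ln(10.03)/ln(3.167) = 2.00 ≈ 2
Step 5: The reaction is second order in CH₃CHO.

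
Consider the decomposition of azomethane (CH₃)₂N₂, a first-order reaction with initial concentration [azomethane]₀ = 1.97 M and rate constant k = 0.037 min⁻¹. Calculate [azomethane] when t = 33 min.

0.581 M

Step 1: For a first-order reaction: [azomethane] = [azomethane]₀ × e^(-kt)
Step 2: [azomethane] = 1.97 × e^(-0.037 × 33)
Step 3: [azomethane] = 1.97 × e^(-1.221)
Step 4: [azomethane] = 1.97 × 0.294935 = 0.581 M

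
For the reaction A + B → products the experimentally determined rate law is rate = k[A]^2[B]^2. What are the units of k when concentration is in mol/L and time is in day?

(mol/L)⁻³·day⁻¹

Step 1: Overall order = 2 + 2 = 4.
Step 2: rate has units mol/L·day⁻¹; [A]^2[B]^2 has units (mol/L)^4.
Step 3: k = rate/([A]^2[B]^2), so units of k = (mol/L)^(1-4)·day⁻¹ = (mol/L)⁻³·day⁻¹.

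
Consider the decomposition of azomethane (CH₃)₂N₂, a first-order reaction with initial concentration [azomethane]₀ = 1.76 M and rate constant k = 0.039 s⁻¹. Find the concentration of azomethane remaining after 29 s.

0.568 M

Step 1: For a first-order reaction: [azomethane] = [azomethane]₀ × e^(-kt)
Step 2: [azomethane] = 1.76 × e^(-0.039 × 29)
Step 3: [azomethane] = 1.76 × e^(-1.131)
Step 4: [azomethane] = 1.76 × 0.32271 = 0.568 M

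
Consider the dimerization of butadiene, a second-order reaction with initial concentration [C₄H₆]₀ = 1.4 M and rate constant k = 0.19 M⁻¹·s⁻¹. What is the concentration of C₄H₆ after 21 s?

0.2126 M

Step 1: For a second-order reaction: 1/[C₄H₆] = 1/[C₄H₆]₀ + kt
Step 2: 1/[C₄H₆] = 1/1.4 + 0.19 × 21
Step 3: 1/[C₄H₆] = 0.7143 + 3.99 = 4.704
Step 4: [C₄H₆] = 1/4.704 = 0.2126 M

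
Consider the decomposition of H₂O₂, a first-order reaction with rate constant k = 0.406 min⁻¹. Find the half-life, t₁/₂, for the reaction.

1.707 min

Step 1: For a first-order reaction, t₁/₂ = ln(2)/k
Step 2: t₁/₂ = ln(2)/0.406
Step 3: t₁/₂ = 0.6931/0.406 = 1.707 min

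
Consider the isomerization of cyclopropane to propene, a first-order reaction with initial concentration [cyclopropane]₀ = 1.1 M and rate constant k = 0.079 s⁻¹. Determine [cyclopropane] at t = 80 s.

0.00198 M

Step 1: For a first-order reaction: [cyclopropane] = [cyclopropane]₀ × e^(-kt)
Step 2: [cyclopropane] = 1.1 × e^(-0.079 × 80)
Step 3: [cyclopropane] = 1.1 × e^(-6.32)
Step 4: [cyclopropane] = 1.1 × 0.00179994 = 0.00198 M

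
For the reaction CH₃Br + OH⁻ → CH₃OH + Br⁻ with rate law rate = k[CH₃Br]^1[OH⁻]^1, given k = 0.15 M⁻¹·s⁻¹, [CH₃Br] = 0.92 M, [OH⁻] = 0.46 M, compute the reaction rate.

0.06348 M/s

Step 1: The rate law is rate = k[CH₃Br]^1[OH⁻]^1
Step 2: Substitute: rate = 0.15 × (0.92)^1 × (0.46)^1
Step 3: rate = 0.15 × 0.92 × 0.46 = 0.06348 M/s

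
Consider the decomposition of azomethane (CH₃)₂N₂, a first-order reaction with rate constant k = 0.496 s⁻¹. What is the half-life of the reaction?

1.397 s

Step 1: For a first-order reaction, t₁/₂ = ln(2)/k
Step 2: t₁/₂ = ln(2)/0.496
Step 3: t₁/₂ = 0.6931/0.496 = 1.397 s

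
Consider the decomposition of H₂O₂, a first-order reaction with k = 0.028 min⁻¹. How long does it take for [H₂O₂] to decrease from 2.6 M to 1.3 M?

24.76 min

Step 1: For first-order: t = ln([H₂O₂]₀/[H₂O₂])/k
Step 2: t = ln(2.6/1.3)/0.028
Step 3: t = ln(2)/0.028
Step 4: t = 0.6931/0.028 = 24.76 min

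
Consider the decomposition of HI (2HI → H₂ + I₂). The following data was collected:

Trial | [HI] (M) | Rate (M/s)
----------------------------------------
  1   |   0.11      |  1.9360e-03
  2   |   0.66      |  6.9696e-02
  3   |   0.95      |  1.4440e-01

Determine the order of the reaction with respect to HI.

second order (2)

Step 1: Compare trials to find order n where rate₂/rate₁ = ([HI]₂/[HI]₁)^n
Step 2: rate₂/rate₁ = 6.9696e-02/1.9360e-03 = 36
Step 3: [HI]₂/[HI]₁ = 0.66/0.11 = 6
Step 4: n = ln(36)/ln(6) = 2.00 ≈ 2
Step 5: The reaction is second order in HI.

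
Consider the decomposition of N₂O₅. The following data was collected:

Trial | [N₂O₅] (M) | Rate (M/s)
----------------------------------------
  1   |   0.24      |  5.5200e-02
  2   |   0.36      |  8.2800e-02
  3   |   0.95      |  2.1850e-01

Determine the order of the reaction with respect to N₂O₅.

first order (1)

Step 1: Compare trials to find order n where rate₂/rate₁ = ([N₂O₅]₂/[N₂O₅]₁)^n
Step 2: rate₂/rate₁ = 8.2800e-02/5.5200e-02 = 1.5
Step 3: [N₂O₅]₂/[N₂O₅]₁ = 0.36/0.24 = 1.5
Step 4: n = ln(1.5)/ln(1.5) = 1.00 ≈ 1
Step 5: The reaction is first order in N₂O₅.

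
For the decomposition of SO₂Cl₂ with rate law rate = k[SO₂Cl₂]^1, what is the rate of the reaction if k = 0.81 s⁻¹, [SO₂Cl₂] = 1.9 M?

1.539 M/s

Step 1: Identify the rate law: rate = k[SO₂Cl₂]^1
Step 2: Substitute values: rate = 0.81 × (1.9)^1
Step 3: Calculate: rate = 0.81 × 1.9 = 1.539 M/s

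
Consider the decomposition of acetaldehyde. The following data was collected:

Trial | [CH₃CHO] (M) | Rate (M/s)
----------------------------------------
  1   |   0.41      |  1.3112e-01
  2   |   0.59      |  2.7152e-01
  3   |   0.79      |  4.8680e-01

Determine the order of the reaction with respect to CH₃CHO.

second order (2)

Step 1: Compare trials to find order n where rate₂/rate₁ = ([CH₃CHO]₂/[CH₃CHO]₁)^n
Step 2: rate₂/rate₁ = 2.7152e-01/1.3112e-01 = 2.071
Step 3: [CH₃CHO]₂/[CH₃CHO]₁ = 0.59/0.41 = 1.439
Step 4: n = ln(2.071)/ln(1.439) = 2.00 ≈ 2
Step 5: The reaction is second order in CH₃CHO.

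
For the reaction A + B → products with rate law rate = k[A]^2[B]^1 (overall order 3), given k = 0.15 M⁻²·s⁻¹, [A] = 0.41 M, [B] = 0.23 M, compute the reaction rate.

0.005799 M/s

Step 1: The rate law is rate = k[A]^2[B]^1, overall order = 2+1 = 3
Step 2: Substitute values: rate = 0.15 × (0.41)^2 × (0.23)^1
Step 3: rate = 0.15 × 0.1681 × 0.23 = 0.00579945 M/s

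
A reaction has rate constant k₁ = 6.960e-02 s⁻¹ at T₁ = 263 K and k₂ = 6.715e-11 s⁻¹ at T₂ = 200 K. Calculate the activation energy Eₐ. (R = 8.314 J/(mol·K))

144.1 kJ/mol

Step 1: Use the two-temperature Arrhenius form: ln(k₂/k₁) = -Eₐ/R × (1/T₂ - 1/T₁)
Step 2: ln(k₂/k₁) = ln(6.715e-11/6.960e-02) = ln(9.64799e-10) = -20.7591
Step 3: 1/T₂ - 1/T₁ = 1/200 - 1/263 = 1.197719e-03 K⁻¹
Step 4: Eₐ = -R × ln(k₂/k₁) / (1/T₂ - 1/T₁) = -8.314 × -20.7591 / 1.197719e-03
Step 5: Eₐ = 1.4410e+05 J/mol = 144.1 kJ/mol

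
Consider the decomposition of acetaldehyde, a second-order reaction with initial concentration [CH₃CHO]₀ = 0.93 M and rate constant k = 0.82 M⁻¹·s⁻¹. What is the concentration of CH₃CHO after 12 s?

0.09161 M

Step 1: For a second-order reaction: 1/[CH₃CHO] = 1/[CH₃CHO]₀ + kt
Step 2: 1/[CH₃CHO] = 1/0.93 + 0.82 × 12
Step 3: 1/[CH₃CHO] = 1.075 + 9.84 = 10.92
Step 4: [CH₃CHO] = 1/10.92 = 0.09161 M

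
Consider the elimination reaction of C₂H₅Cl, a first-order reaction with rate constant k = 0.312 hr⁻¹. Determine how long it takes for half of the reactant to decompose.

2.222 hr

Step 1: For a first-order reaction, t₁/₂ = ln(2)/k
Step 2: t₁/₂ = ln(2)/0.312
Step 3: t₁/₂ = 0.6931/0.312 = 2.222 hr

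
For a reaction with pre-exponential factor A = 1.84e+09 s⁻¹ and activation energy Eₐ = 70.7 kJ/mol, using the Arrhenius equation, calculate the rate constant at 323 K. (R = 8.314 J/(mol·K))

6.78e-03 s⁻¹

Step 1: Use the Arrhenius equation: k = A × exp(-Eₐ/RT)
Step 2: Convert Eₐ to J/mol: 70.7 kJ/mol = 70700 J/mol
Step 3: Calculate the exponent: -Eₐ/(RT) = -70700/(8.314 × 323) = -26.32733
Step 4: k = 1.84e+09 × exp(-26.32733)
Step 5: k = 1.84e+09 × 3.68287e-12 = 6.7765e-03 s⁻¹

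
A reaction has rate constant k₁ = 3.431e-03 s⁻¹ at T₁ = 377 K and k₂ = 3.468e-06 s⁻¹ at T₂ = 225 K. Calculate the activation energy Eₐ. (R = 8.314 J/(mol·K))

32.0 kJ/mol

Step 1: Use the two-temperature Arrhenius form: ln(k₂/k₁) = -Eₐ/R × (1/T₂ - 1/T₁)
Step 2: ln(k₂/k₁) = ln(3.468e-06/3.431e-03) = ln(0.00101078) = -6.89703
Step 3: 1/T₂ - 1/T₁ = 1/225 - 1/377 = 1.791925e-03 K⁻¹
Step 4: Eₐ = -R × ln(k₂/k₁) / (1/T₂ - 1/T₁) = -8.314 × -6.89703 / 1.791925e-03
Step 5: Eₐ = 3.2000e+04 J/mol = 32.0 kJ/mol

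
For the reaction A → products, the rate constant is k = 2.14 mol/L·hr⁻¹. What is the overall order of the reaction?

zeroth order (0)

Step 1: The units of k for an nth-order reaction are (concentration)^(1-n)·(time)⁻¹.
Step 2: Here k has units mol/L·hr⁻¹, so the concentration exponent is 1.
Step 3: 1 - n = 1 ⇒ n = 0. The reaction is zeroth order.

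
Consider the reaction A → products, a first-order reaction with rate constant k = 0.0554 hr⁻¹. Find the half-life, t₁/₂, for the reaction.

12.51 hr

Step 1: For a first-order reaction, t₁/₂ = ln(2)/k
Step 2: t₁/₂ = ln(2)/0.0554
Step 3: t₁/₂ = 0.6931/0.0554 = 12.51 hr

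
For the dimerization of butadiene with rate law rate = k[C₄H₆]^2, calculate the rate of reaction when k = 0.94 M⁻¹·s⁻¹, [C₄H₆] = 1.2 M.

1.354 M/s

Step 1: Identify the rate law: rate = k[C₄H₆]^2
Step 2: Substitute values: rate = 0.94 × (1.2)^2
Step 3: Calculate: rate = 0.94 × 1.44 = 1.3536 M/s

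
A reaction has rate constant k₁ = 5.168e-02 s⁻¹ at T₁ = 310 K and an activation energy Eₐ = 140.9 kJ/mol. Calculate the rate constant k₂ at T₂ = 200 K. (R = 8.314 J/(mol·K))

4.519e-15 s⁻¹

Step 1: Use the two-temperature Arrhenius form: ln(k₂/k₁) = -Eₐ/R × (1/T₂ - 1/T₁)
Step 2: Convert Eₐ to J/mol: 140.9 kJ/mol = 140900 J/mol
Step 3: 1/T₂ - 1/T₁ = 1/200 - 1/310 = 1.774194e-03 K⁻¹
Step 4: ln(k₂/k₁) = -140900/8.314 × 1.774194e-03 = -30.06783
Step 5: k₂ = k₁ × exp(-30.06783) = 5.168e-02 × 8.74394e-14 = 4.519e-15 s⁻¹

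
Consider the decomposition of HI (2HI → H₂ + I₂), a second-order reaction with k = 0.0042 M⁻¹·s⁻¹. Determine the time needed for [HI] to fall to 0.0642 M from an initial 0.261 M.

2796 s

Step 1: For second-order: t = (1/[HI] - 1/[HI]₀)/k
Step 2: t = (1/0.0642 - 1/0.261)/0.0042
Step 3: t = (15.58 - 3.831)/0.0042
Step 4: t = 11.74/0.0042 = 2796 s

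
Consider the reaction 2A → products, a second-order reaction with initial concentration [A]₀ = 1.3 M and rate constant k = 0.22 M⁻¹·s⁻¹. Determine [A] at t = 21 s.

0.1856 M

Step 1: For a second-order reaction: 1/[A] = 1/[A]₀ + kt
Step 2: 1/[A] = 1/1.3 + 0.22 × 21
Step 3: 1/[A] = 0.7692 + 4.62 = 5.389
Step 4: [A] = 1/5.389 = 0.1856 M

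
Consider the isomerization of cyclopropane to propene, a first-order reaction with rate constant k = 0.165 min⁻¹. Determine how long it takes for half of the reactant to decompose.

4.201 min

Step 1: For a first-order reaction, t₁/₂ = ln(2)/k
Step 2: t₁/₂ = ln(2)/0.165
Step 3: t₁/₂ = 0.6931/0.165 = 4.201 min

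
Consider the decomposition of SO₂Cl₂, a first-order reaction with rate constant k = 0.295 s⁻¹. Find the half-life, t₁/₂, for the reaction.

2.35 s

Step 1: For a first-order reaction, t₁/₂ = ln(2)/k
Step 2: t₁/₂ = ln(2)/0.295
Step 3: t₁/₂ = 0.6931/0.295 = 2.35 s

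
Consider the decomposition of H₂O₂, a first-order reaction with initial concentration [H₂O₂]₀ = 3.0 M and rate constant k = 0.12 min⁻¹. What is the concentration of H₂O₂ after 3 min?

2.093 M

Step 1: For a first-order reaction: [H₂O₂] = [H₂O₂]₀ × e^(-kt)
Step 2: [H₂O₂] = 3.0 × e^(-0.12 × 3)
Step 3: [H₂O₂] = 3.0 × e^(-0.36)
Step 4: [H₂O₂] = 3.0 × 0.697676 = 2.093 M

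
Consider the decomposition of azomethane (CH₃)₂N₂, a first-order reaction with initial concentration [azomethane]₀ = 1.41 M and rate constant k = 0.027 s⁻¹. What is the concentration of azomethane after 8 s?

1.136 M

Step 1: For a first-order reaction: [azomethane] = [azomethane]₀ × e^(-kt)
Step 2: [azomethane] = 1.41 × e^(-0.027 × 8)
Step 3: [azomethane] = 1.41 × e^(-0.216)
Step 4: [azomethane] = 1.41 × 0.805735 = 1.136 M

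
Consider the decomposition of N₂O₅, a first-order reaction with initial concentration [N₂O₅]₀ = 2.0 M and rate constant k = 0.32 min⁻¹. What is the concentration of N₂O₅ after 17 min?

0.008679 M

Step 1: For a first-order reaction: [N₂O₅] = [N₂O₅]₀ × e^(-kt)
Step 2: [N₂O₅] = 2.0 × e^(-0.32 × 17)
Step 3: [N₂O₅] = 2.0 × e^(-5.44)
Step 4: [N₂O₅] = 2.0 × 0.00433948 = 0.008679 M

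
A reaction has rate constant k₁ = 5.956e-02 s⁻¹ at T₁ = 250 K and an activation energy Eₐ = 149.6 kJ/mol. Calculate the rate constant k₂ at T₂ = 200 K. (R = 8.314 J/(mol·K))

9.128e-10 s⁻¹

Step 1: Use the two-temperature Arrhenius form: ln(k₂/k₁) = -Eₐ/R × (1/T₂ - 1/T₁)
Step 2: Convert Eₐ to J/mol: 149.6 kJ/mol = 149600 J/mol
Step 3: 1/T₂ - 1/T₁ = 1/200 - 1/250 = 1.000000e-03 K⁻¹
Step 4: ln(k₂/k₁) = -149600/8.314 × 1.000000e-03 = -17.99375
Step 5: k₂ = k₁ × exp(-17.99375) = 5.956e-02 × 1.53255e-08 = 9.128e-10 s⁻¹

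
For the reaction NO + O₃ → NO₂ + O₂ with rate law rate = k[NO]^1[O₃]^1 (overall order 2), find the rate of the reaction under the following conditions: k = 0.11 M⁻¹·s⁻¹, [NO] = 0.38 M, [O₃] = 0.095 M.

0.003971 M/s

Step 1: The rate law is rate = k[NO]^1[O₃]^1, overall order = 1+1 = 2
Step 2: Substitute values: rate = 0.11 × (0.38)^1 × (0.095)^1
Step 3: rate = 0.11 × 0.38 × 0.095 = 0.003971 M/s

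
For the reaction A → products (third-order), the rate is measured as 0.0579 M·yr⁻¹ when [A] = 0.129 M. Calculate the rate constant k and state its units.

26.97 M⁻²·yr⁻¹

Step 1: rate = k[A]^3, so k = rate / [A]^3.
Step 2: k = 0.0579 / (0.129)^3 = 0.0579 / 0.002147.
Step 3: k = 26.97 M⁻²·yr⁻¹.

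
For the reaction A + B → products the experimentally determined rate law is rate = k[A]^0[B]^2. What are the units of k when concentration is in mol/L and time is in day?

(mol/L)⁻¹·day⁻¹

Step 1: Overall order = 0 + 2 = 2.
Step 2: rate has units mol/L·day⁻¹; [A]^0[B]^2 has units (mol/L)^2.
Step 3: k = rate/([A]^0[B]^2), so units of k = (mol/L)^(1-2)·day⁻¹ = (mol/L)⁻¹·day⁻¹.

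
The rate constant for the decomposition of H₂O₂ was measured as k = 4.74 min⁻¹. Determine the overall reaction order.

first order (1)

Step 1: The units of k for an nth-order reaction are (concentration)^(1-n)·(time)⁻¹.
Step 2: Here k has units min⁻¹, so the concentration exponent is 0.
Step 3: 1 - n = 0 ⇒ n = 1. The reaction is first order.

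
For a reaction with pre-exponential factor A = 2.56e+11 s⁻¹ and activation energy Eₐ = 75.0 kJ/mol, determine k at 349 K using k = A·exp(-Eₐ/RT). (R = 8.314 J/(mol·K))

1.52e+00 s⁻¹

Step 1: Use the Arrhenius equation: k = A × exp(-Eₐ/RT)
Step 2: Convert Eₐ to J/mol: 75.0 kJ/mol = 75000 J/mol
Step 3: Calculate the exponent: -Eₐ/(RT) = -75000/(8.314 × 349) = -25.84793
Step 4: k = 2.56e+11 × exp(-25.84793)
Step 5: k = 2.56e+11 × 5.94821e-12 = 1.5227e+00 s⁻¹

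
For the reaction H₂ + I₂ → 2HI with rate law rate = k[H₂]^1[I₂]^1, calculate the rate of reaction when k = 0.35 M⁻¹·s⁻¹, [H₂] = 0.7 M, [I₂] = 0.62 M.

0.1519 M/s

Step 1: The rate law is rate = k[H₂]^1[I₂]^1
Step 2: Substitute: rate = 0.35 × (0.7)^1 × (0.62)^1
Step 3: rate = 0.35 × 0.7 × 0.62 = 0.1519 M/s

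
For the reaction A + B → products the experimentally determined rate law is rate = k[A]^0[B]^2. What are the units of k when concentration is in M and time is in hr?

M⁻¹·hr⁻¹

Step 1: Overall order = 0 + 2 = 2.
Step 2: rate has units M·hr⁻¹; [A]^0[B]^2 has units M^2.
Step 3: k = rate/([A]^0[B]^2), so units of k = M^(1-2)·hr⁻¹ = M⁻¹·hr⁻¹.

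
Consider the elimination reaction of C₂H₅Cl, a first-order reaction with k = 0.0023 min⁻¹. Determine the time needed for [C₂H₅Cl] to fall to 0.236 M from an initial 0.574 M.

386.4 min

Step 1: For first-order: t = ln([C₂H₅Cl]₀/[C₂H₅Cl])/k
Step 2: t = ln(0.574/0.236)/0.0023
Step 3: t = ln(2.432)/0.0023
Step 4: t = 0.8888/0.0023 = 386.4 min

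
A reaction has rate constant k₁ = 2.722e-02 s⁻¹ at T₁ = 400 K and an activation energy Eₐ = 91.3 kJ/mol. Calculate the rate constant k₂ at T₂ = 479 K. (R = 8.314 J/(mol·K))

2.519e+00 s⁻¹

Step 1: Use the two-temperature Arrhenius form: ln(k₂/k₁) = -Eₐ/R × (1/T₂ - 1/T₁)
Step 2: Convert Eₐ to J/mol: 91.3 kJ/mol = 91300 J/mol
Step 3: 1/T₂ - 1/T₁ = 1/479 - 1/400 = -4.123173e-04 K⁻¹
Step 4: ln(k₂/k₁) = -91300/8.314 × -4.123173e-04 = 4.52785
Step 5: k₂ = k₁ × exp(4.52785) = 2.722e-02 × 9.25593e+01 = 2.519e+00 s⁻¹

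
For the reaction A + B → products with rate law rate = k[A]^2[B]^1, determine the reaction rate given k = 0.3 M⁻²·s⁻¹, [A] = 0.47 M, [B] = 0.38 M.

0.02518 M/s

Step 1: The rate law is rate = k[A]^2[B]^1
Step 2: Substitute: rate = 0.3 × (0.47)^2 × (0.38)^1
Step 3: rate = 0.3 × 0.2209 × 0.38 = 0.0251826 M/s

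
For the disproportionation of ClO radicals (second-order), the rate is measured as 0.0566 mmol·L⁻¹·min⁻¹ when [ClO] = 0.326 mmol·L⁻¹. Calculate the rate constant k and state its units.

0.5326 (mmol·L⁻¹)⁻¹·min⁻¹

Step 1: rate = k[ClO]^2, so k = rate / [ClO]^2.
Step 2: k = 0.0566 / (0.326)^2 = 0.0566 / 0.1063.
Step 3: k = 0.5326 (mmol·L⁻¹)⁻¹·min⁻¹.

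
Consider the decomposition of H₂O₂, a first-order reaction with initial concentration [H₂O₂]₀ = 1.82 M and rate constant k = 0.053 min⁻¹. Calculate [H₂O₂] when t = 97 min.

0.01065 M

Step 1: For a first-order reaction: [H₂O₂] = [H₂O₂]₀ × e^(-kt)
Step 2: [H₂O₂] = 1.82 × e^(-0.053 × 97)
Step 3: [H₂O₂] = 1.82 × e^(-5.141)
Step 4: [H₂O₂] = 1.82 × 0.00585183 = 0.01065 M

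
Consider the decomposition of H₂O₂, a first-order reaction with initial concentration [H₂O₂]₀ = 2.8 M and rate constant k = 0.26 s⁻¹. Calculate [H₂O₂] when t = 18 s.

0.02598 M

Step 1: For a first-order reaction: [H₂O₂] = [H₂O₂]₀ × e^(-kt)
Step 2: [H₂O₂] = 2.8 × e^(-0.26 × 18)
Step 3: [H₂O₂] = 2.8 × e^(-4.68)
Step 4: [H₂O₂] = 2.8 × 0.00927901 = 0.02598 M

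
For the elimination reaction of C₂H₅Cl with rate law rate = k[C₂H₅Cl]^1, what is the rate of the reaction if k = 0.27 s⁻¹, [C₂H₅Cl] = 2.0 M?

0.54 M/s

Step 1: Identify the rate law: rate = k[C₂H₅Cl]^1
Step 2: Substitute values: rate = 0.27 × (2.0)^1
Step 3: Calculate: rate = 0.27 × 2 = 0.54 M/s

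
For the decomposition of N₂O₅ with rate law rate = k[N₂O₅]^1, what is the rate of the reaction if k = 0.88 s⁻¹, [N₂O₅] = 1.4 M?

1.232 M/s

Step 1: Identify the rate law: rate = k[N₂O₅]^1
Step 2: Substitute values: rate = 0.88 × (1.4)^1
Step 3: Calculate: rate = 0.88 × 1.4 = 1.232 M/s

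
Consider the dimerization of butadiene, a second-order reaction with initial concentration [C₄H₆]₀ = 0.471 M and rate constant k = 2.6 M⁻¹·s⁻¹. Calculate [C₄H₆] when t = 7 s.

0.0492 M

Step 1: For a second-order reaction: 1/[C₄H₆] = 1/[C₄H₆]₀ + kt
Step 2: 1/[C₄H₆] = 1/0.471 + 2.6 × 7
Step 3: 1/[C₄H₆] = 2.123 + 18.2 = 20.32
Step 4: [C₄H₆] = 1/20.32 = 0.0492 M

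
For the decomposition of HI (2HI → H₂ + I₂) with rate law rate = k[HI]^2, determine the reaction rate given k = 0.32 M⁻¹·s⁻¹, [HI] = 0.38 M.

0.04621 M/s

Step 1: Identify the rate law: rate = k[HI]^2
Step 2: Substitute values: rate = 0.32 × (0.38)^2
Step 3: Calculate: rate = 0.32 × 0.1444 = 0.046208 M/s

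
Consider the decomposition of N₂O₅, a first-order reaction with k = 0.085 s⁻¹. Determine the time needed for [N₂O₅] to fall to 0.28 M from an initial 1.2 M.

17.12 s

Step 1: For first-order: t = ln([N₂O₅]₀/[N₂O₅])/k
Step 2: t = ln(1.2/0.28)/0.085
Step 3: t = ln(4.286)/0.085
Step 4: t = 1.455/0.085 = 17.12 s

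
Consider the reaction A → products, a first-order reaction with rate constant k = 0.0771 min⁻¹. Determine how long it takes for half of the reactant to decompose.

8.99 min

Step 1: For a first-order reaction, t₁/₂ = ln(2)/k
Step 2: t₁/₂ = ln(2)/0.0771
Step 3: t₁/₂ = 0.6931/0.0771 = 8.99 min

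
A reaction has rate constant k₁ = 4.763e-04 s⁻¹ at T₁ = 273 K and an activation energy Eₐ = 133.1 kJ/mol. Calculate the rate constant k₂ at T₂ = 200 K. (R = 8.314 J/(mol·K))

2.411e-13 s⁻¹

Step 1: Use the two-temperature Arrhenius form: ln(k₂/k₁) = -Eₐ/R × (1/T₂ - 1/T₁)
Step 2: Convert Eₐ to J/mol: 133.1 kJ/mol = 133100 J/mol
Step 3: 1/T₂ - 1/T₁ = 1/200 - 1/273 = 1.336996e-03 K⁻¹
Step 4: ln(k₂/k₁) = -133100/8.314 × 1.336996e-03 = -21.40416
Step 5: k₂ = k₁ × exp(-21.40416) = 4.763e-04 × 5.06164e-10 = 2.411e-13 s⁻¹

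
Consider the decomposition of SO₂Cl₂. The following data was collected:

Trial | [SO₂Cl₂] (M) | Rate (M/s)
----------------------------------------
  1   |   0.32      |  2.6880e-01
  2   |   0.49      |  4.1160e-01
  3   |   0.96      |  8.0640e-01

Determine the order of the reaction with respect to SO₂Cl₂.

first order (1)

Step 1: Compare trials to find order n where rate₂/rate₁ = ([SO₂Cl₂]₂/[SO₂Cl₂]₁)^n
Step 2: rate₂/rate₁ = 4.1160e-01/2.6880e-01 = 1.531
Step 3: [SO₂Cl₂]₂/[SO₂Cl₂]₁ = 0.49/0.32 = 1.531
Step 4: n = ln(1.531)/ln(1.531) = 1.00 ≈ 1
Step 5: The reaction is first order in SO₂Cl₂.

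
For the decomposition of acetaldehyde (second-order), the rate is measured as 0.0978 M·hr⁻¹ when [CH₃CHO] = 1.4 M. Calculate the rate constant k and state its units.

0.0499 M⁻¹·hr⁻¹

Step 1: rate = k[CH₃CHO]^2, so k = rate / [CH₃CHO]^2.
Step 2: k = 0.0978 / (1.4)^2 = 0.0978 / 1.96.
Step 3: k = 0.0499 M⁻¹·hr⁻¹.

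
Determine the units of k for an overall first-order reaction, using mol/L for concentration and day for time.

day⁻¹

Step 1: For overall order n, rate = k × (concentration)^n.
Step 2: Rate has units mol/L·day⁻¹; concentration term has units (mol/L)^1.
Step 3: k = rate / (concentration)^n, so units of k = (mol/L)^(1-1)·day⁻¹ = day⁻¹.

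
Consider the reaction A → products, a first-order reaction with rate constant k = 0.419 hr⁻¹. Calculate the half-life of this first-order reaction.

1.654 hr

Step 1: For a first-order reaction, t₁/₂ = ln(2)/k
Step 2: t₁/₂ = ln(2)/0.419
Step 3: t₁/₂ = 0.6931/0.419 = 1.654 hr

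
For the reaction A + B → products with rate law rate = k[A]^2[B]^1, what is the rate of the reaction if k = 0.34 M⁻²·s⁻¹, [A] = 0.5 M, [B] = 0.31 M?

0.02635 M/s

Step 1: The rate law is rate = k[A]^2[B]^1
Step 2: Substitute: rate = 0.34 × (0.5)^2 × (0.31)^1
Step 3: rate = 0.34 × 0.25 × 0.31 = 0.02635 M/s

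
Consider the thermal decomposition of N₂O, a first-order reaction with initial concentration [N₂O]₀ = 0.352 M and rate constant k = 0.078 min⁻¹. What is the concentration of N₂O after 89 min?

0.0003401 M

Step 1: For a first-order reaction: [N₂O] = [N₂O]₀ × e^(-kt)
Step 2: [N₂O] = 0.352 × e^(-0.078 × 89)
Step 3: [N₂O] = 0.352 × e^(-6.942)
Step 4: [N₂O] = 0.352 × 0.000966335 = 0.0003401 M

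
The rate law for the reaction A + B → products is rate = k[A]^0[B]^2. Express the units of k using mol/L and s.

(mol/L)⁻¹·s⁻¹

Step 1: Overall order = 0 + 2 = 2.
Step 2: rate has units mol/L·s⁻¹; [A]^0[B]^2 has units (mol/L)^2.
Step 3: k = rate/([A]^0[B]^2), so units of k = (mol/L)^(1-2)·s⁻¹ = (mol/L)⁻¹·s⁻¹.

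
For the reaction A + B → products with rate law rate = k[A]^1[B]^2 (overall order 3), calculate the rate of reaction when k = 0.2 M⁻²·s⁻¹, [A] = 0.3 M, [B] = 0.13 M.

0.001014 M/s

Step 1: The rate law is rate = k[A]^1[B]^2, overall order = 1+2 = 3
Step 2: Substitute values: rate = 0.2 × (0.3)^1 × (0.13)^2
Step 3: rate = 0.2 × 0.3 × 0.0169 = 0.001014 M/s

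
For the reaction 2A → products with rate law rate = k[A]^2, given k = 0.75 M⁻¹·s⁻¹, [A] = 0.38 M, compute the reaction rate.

0.1083 M/s

Step 1: Identify the rate law: rate = k[A]^2
Step 2: Substitute values: rate = 0.75 × (0.38)^2
Step 3: Calculate: rate = 0.75 × 0.1444 = 0.1083 M/s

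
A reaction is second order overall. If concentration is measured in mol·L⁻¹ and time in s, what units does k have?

(mol·L⁻¹)⁻¹·s⁻¹

Step 1: For overall order n, rate = k × (concentration)^n.
Step 2: Rate has units mol·L⁻¹·s⁻¹; concentration term has units (mol·L⁻¹)^2.
Step 3: k = rate / (concentration)^n, so units of k = (mol·L⁻¹)^(1-2)·s⁻¹ = (mol·L⁻¹)⁻¹·s⁻¹.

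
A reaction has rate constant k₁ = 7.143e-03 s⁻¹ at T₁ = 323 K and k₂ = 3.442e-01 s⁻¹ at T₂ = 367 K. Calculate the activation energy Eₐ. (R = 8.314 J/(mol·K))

86.8 kJ/mol

Step 1: Use the two-temperature Arrhenius form: ln(k₂/k₁) = -Eₐ/R × (1/T₂ - 1/T₁)
Step 2: ln(k₂/k₁) = ln(3.442e-01/7.143e-03) = ln(48.187) = 3.87509
Step 3: 1/T₂ - 1/T₁ = 1/367 - 1/323 = -3.711796e-04 K⁻¹
Step 4: Eₐ = -R × ln(k₂/k₁) / (1/T₂ - 1/T₁) = -8.314 × 3.87509 / -3.711796e-04
Step 5: Eₐ = 8.6798e+04 J/mol = 86.8 kJ/mol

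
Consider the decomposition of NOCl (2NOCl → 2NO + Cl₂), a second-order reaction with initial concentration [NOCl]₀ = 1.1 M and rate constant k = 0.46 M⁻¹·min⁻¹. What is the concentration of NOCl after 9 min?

0.1981 M

Step 1: For a second-order reaction: 1/[NOCl] = 1/[NOCl]₀ + kt
Step 2: 1/[NOCl] = 1/1.1 + 0.46 × 9
Step 3: 1/[NOCl] = 0.9091 + 4.14 = 5.049
Step 4: [NOCl] = 1/5.049 = 0.1981 M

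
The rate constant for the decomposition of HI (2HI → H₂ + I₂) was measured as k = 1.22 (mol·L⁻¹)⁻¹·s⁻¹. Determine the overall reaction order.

second order (2)

Step 1: The units of k for an nth-order reaction are (concentration)^(1-n)·(time)⁻¹.
Step 2: Here k has units (mol·L⁻¹)⁻¹·s⁻¹, so the concentration exponent is -1.
Step 3: 1 - n = -1 ⇒ n = 2. The reaction is second order.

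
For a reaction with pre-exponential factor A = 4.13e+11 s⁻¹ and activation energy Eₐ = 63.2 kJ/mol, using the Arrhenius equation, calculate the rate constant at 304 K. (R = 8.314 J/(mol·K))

5.70e+00 s⁻¹

Step 1: Use the Arrhenius equation: k = A × exp(-Eₐ/RT)
Step 2: Convert Eₐ to J/mol: 63.2 kJ/mol = 63200 J/mol
Step 3: Calculate the exponent: -Eₐ/(RT) = -63200/(8.314 × 304) = -25.00538
Step 4: k = 4.13e+11 × exp(-25.00538)
Step 5: k = 4.13e+11 × 1.38134e-11 = 5.7049e+00 s⁻¹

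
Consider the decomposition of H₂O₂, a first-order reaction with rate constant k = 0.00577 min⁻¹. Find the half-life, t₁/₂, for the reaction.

120.1 min

Step 1: For a first-order reaction, t₁/₂ = ln(2)/k
Step 2: t₁/₂ = ln(2)/0.00577
Step 3: t₁/₂ = 0.6931/0.00577 = 120.1 min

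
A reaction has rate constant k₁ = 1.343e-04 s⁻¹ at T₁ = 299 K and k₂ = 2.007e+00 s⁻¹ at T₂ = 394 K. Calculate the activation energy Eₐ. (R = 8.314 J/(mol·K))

99.1 kJ/mol

Step 1: Use the two-temperature Arrhenius form: ln(k₂/k₁) = -Eₐ/R × (1/T₂ - 1/T₁)
Step 2: ln(k₂/k₁) = ln(2.007e+00/1.343e-04) = ln(14944.2) = 9.61208
Step 3: 1/T₂ - 1/T₁ = 1/394 - 1/299 = -8.064105e-04 K⁻¹
Step 4: Eₐ = -R × ln(k₂/k₁) / (1/T₂ - 1/T₁) = -8.314 × 9.61208 / -8.064105e-04
Step 5: Eₐ = 9.9099e+04 J/mol = 99.1 kJ/mol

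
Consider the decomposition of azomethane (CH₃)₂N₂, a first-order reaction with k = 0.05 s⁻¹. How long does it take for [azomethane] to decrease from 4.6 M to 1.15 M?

27.73 s

Step 1: For first-order: t = ln([azomethane]₀/[azomethane])/k
Step 2: t = ln(4.6/1.15)/0.05
Step 3: t = ln(4)/0.05
Step 4: t = 1.386/0.05 = 27.73 s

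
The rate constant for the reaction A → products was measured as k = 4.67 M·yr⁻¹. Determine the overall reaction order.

zeroth order (0)

Step 1: The units of k for an nth-order reaction are (concentration)^(1-n)·(time)⁻¹.
Step 2: Here k has units M·yr⁻¹, so the concentration exponent is 1.
Step 3: 1 - n = 1 ⇒ n = 0. The reaction is zeroth order.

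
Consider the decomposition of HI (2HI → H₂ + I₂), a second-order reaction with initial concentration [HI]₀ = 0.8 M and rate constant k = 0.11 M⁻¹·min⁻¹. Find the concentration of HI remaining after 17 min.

0.3205 M

Step 1: For a second-order reaction: 1/[HI] = 1/[HI]₀ + kt
Step 2: 1/[HI] = 1/0.8 + 0.11 × 17
Step 3: 1/[HI] = 1.25 + 1.87 = 3.12
Step 4: [HI] = 1/3.12 = 0.3205 M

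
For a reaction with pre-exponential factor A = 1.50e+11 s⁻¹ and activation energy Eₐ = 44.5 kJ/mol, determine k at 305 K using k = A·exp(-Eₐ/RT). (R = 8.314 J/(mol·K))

3.59e+03 s⁻¹

Step 1: Use the Arrhenius equation: k = A × exp(-Eₐ/RT)
Step 2: Convert Eₐ to J/mol: 44.5 kJ/mol = 44500 J/mol
Step 3: Calculate the exponent: -Eₐ/(RT) = -44500/(8.314 × 305) = -17.54891
Step 4: k = 1.50e+11 × exp(-17.54891)
Step 5: k = 1.50e+11 × 2.39114e-08 = 3.5867e+03 s⁻¹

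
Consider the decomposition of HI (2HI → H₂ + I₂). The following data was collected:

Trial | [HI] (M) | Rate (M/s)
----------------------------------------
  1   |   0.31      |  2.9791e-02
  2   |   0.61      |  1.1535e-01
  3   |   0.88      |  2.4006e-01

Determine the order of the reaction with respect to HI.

second order (2)

Step 1: Compare trials to find order n where rate₂/rate₁ = ([HI]₂/[HI]₁)^n
Step 2: rate₂/rate₁ = 1.1535e-01/2.9791e-02 = 3.872
Step 3: [HI]₂/[HI]₁ = 0.61/0.31 = 1.968
Step 4: n = ln(3.872)/ln(1.968) = 2.00 ≈ 2
Step 5: The reaction is second order in HI.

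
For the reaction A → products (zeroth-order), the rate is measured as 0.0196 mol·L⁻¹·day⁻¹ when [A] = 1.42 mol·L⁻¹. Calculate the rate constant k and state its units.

0.0196 mol·L⁻¹·day⁻¹

Step 1: For a zeroth-order reaction, rate = k (independent of concentration).
Step 2: k = rate = 0.0196 mol·L⁻¹·day⁻¹.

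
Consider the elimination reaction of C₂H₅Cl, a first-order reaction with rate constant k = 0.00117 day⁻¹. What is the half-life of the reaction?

592.4 day

Step 1: For a first-order reaction, t₁/₂ = ln(2)/k
Step 2: t₁/₂ = ln(2)/0.00117
Step 3: t₁/₂ = 0.6931/0.00117 = 592.4 day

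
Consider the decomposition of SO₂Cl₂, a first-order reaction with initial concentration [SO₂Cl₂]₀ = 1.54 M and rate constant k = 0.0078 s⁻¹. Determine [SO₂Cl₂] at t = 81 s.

0.8187 M

Step 1: For a first-order reaction: [SO₂Cl₂] = [SO₂Cl₂]₀ × e^(-kt)
Step 2: [SO₂Cl₂] = 1.54 × e^(-0.0078 × 81)
Step 3: [SO₂Cl₂] = 1.54 × e^(-0.6318)
Step 4: [SO₂Cl₂] = 1.54 × 0.531634 = 0.8187 M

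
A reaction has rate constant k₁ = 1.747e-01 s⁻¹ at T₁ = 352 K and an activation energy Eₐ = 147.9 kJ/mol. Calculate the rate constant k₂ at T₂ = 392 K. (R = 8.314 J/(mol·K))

3.033e+01 s⁻¹

Step 1: Use the two-temperature Arrhenius form: ln(k₂/k₁) = -Eₐ/R × (1/T₂ - 1/T₁)
Step 2: Convert Eₐ to J/mol: 147.9 kJ/mol = 147900 J/mol
Step 3: 1/T₂ - 1/T₁ = 1/392 - 1/352 = -2.898887e-04 K⁻¹
Step 4: ln(k₂/k₁) = -147900/8.314 × -2.898887e-04 = 5.15691
Step 5: k₂ = k₁ × exp(5.15691) = 1.747e-01 × 1.73627e+02 = 3.033e+01 s⁻¹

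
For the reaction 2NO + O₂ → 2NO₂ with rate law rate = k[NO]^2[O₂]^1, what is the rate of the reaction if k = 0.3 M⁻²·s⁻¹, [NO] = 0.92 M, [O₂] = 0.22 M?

0.05586 M/s

Step 1: The rate law is rate = k[NO]^2[O₂]^1
Step 2: Substitute: rate = 0.3 × (0.92)^2 × (0.22)^1
Step 3: rate = 0.3 × 0.8464 × 0.22 = 0.0558624 M/s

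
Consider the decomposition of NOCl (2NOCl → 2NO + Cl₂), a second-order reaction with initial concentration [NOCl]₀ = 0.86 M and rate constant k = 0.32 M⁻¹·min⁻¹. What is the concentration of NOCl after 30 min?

0.09291 M

Step 1: For a second-order reaction: 1/[NOCl] = 1/[NOCl]₀ + kt
Step 2: 1/[NOCl] = 1/0.86 + 0.32 × 30
Step 3: 1/[NOCl] = 1.163 + 9.6 = 10.76
Step 4: [NOCl] = 1/10.76 = 0.09291 M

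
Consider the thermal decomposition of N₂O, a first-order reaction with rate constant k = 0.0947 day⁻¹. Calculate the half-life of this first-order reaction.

7.319 day

Step 1: For a first-order reaction, t₁/₂ = ln(2)/k
Step 2: t₁/₂ = ln(2)/0.0947
Step 3: t₁/₂ = 0.6931/0.0947 = 7.319 day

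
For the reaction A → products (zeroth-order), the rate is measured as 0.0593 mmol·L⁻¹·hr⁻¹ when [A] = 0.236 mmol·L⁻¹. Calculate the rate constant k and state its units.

0.0593 mmol·L⁻¹·hr⁻¹

Step 1: For a zeroth-order reaction, rate = k (independent of concentration).
Step 2: k = rate = 0.0593 mmol·L⁻¹·hr⁻¹.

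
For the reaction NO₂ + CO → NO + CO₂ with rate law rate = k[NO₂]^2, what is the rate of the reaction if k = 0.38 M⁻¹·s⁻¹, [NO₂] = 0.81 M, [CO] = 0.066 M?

0.2493 M/s

Step 1: The rate law is rate = k[NO₂]^2
Step 2: Note that the rate does not depend on [CO] (zero order in CO).
Step 3: rate = 0.38 × (0.81)^2 = 0.249318 M/s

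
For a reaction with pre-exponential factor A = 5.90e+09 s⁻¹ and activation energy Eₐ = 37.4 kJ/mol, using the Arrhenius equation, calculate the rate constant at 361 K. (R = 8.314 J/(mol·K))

2.29e+04 s⁻¹

Step 1: Use the Arrhenius equation: k = A × exp(-Eₐ/RT)
Step 2: Convert Eₐ to J/mol: 37.4 kJ/mol = 37400 J/mol
Step 3: Calculate the exponent: -Eₐ/(RT) = -37400/(8.314 × 361) = -12.46104
Step 4: k = 5.90e+09 × exp(-12.46104)
Step 5: k = 5.90e+09 × 3.87471e-06 = 2.2861e+04 s⁻¹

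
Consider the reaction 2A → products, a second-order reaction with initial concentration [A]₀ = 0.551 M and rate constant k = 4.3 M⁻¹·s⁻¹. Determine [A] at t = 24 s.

0.009522 M

Step 1: For a second-order reaction: 1/[A] = 1/[A]₀ + kt
Step 2: 1/[A] = 1/0.551 + 4.3 × 24
Step 3: 1/[A] = 1.815 + 103.2 = 105
Step 4: [A] = 1/105 = 0.009522 M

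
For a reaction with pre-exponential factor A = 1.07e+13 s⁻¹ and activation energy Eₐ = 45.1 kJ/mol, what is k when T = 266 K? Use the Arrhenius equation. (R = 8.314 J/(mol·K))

1.49e+04 s⁻¹

Step 1: Use the Arrhenius equation: k = A × exp(-Eₐ/RT)
Step 2: Convert Eₐ to J/mol: 45.1 kJ/mol = 45100 J/mol
Step 3: Calculate the exponent: -Eₐ/(RT) = -45100/(8.314 × 266) = -20.39318
Step 4: k = 1.07e+13 × exp(-20.39318)
Step 5: k = 1.07e+13 × 1.39109e-09 = 1.4885e+04 s⁻¹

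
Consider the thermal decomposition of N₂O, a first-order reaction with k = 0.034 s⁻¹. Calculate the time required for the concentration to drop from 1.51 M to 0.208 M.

58.3 s

Step 1: For first-order: t = ln([N₂O]₀/[N₂O])/k
Step 2: t = ln(1.51/0.208)/0.034
Step 3: t = ln(7.26)/0.034
Step 4: t = 1.982/0.034 = 58.3 s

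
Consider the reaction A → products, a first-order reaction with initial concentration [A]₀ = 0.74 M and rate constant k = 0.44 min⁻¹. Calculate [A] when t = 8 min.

0.0219 M

Step 1: For a first-order reaction: [A] = [A]₀ × e^(-kt)
Step 2: [A] = 0.74 × e^(-0.44 × 8)
Step 3: [A] = 0.74 × e^(-3.52)
Step 4: [A] = 0.74 × 0.0295994 = 0.0219 M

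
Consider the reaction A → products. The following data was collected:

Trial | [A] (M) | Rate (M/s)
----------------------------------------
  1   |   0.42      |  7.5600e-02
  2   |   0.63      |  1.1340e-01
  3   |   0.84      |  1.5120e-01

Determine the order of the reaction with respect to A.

first order (1)

Step 1: Compare trials to find order n where rate₂/rate₁ = ([A]₂/[A]₁)^n
Step 2: rate₂/rate₁ = 1.1340e-01/7.5600e-02 = 1.5
Step 3: [A]₂/[A]₁ = 0.63/0.42 = 1.5
Step 4: n = ln(1.5)/ln(1.5) = 1.00 ≈ 1
Step 5: The reaction is first order in A.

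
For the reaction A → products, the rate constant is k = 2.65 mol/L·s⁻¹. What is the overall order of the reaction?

zeroth order (0)

Step 1: The units of k for an nth-order reaction are (concentration)^(1-n)·(time)⁻¹.
Step 2: Here k has units mol/L·s⁻¹, so the concentration exponent is 1.
Step 3: 1 - n = 1 ⇒ n = 0. The reaction is zeroth order.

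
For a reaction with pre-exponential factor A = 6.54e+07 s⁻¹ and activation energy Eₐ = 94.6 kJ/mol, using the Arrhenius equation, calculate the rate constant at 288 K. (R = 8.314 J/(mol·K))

4.54e-10 s⁻¹

Step 1: Use the Arrhenius equation: k = A × exp(-Eₐ/RT)
Step 2: Convert Eₐ to J/mol: 94.6 kJ/mol = 94600 J/mol
Step 3: Calculate the exponent: -Eₐ/(RT) = -94600/(8.314 × 288) = -39.50833
Step 4: k = 6.54e+07 × exp(-39.50833)
Step 5: k = 6.54e+07 × 6.94625e-18 = 4.5428e-10 s⁻¹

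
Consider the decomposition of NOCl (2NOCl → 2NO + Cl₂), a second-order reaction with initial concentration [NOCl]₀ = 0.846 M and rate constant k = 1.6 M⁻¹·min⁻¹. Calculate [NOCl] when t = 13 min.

0.04549 M

Step 1: For a second-order reaction: 1/[NOCl] = 1/[NOCl]₀ + kt
Step 2: 1/[NOCl] = 1/0.846 + 1.6 × 13
Step 3: 1/[NOCl] = 1.182 + 20.8 = 21.98
Step 4: [NOCl] = 1/21.98 = 0.04549 M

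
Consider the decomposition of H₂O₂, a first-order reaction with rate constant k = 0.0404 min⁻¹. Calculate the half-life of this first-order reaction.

17.16 min

Step 1: For a first-order reaction, t₁/₂ = ln(2)/k
Step 2: t₁/₂ = ln(2)/0.0404
Step 3: t₁/₂ = 0.6931/0.0404 = 17.16 min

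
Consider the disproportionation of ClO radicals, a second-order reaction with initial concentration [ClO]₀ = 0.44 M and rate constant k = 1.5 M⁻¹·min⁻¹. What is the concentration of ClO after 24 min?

0.02613 M

Step 1: For a second-order reaction: 1/[ClO] = 1/[ClO]₀ + kt
Step 2: 1/[ClO] = 1/0.44 + 1.5 × 24
Step 3: 1/[ClO] = 2.273 + 36 = 38.27
Step 4: [ClO] = 1/38.27 = 0.02613 M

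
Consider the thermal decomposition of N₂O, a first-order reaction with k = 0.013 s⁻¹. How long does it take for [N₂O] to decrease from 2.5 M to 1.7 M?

29.67 s

Step 1: For first-order: t = ln([N₂O]₀/[N₂O])/k
Step 2: t = ln(2.5/1.7)/0.013
Step 3: t = ln(1.471)/0.013
Step 4: t = 0.3857/0.013 = 29.67 s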